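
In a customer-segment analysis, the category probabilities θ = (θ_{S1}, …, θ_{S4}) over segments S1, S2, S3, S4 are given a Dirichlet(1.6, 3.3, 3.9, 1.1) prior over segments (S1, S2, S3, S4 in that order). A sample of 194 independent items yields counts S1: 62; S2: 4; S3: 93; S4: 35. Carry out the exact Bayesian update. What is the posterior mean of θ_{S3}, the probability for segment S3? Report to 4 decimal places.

0.4752

The Dirichlet prior is conjugate to the Multinomial likelihood: each posterior αⱼ = prior αⱼ + observed count nⱼ.
Posterior concentration: (63.6, 7.3, 96.9, 36.1), total = 203.9.
E[θ_{S3}|data] = α_{S3}/Σα = 96.9/203.9 = 0.4752.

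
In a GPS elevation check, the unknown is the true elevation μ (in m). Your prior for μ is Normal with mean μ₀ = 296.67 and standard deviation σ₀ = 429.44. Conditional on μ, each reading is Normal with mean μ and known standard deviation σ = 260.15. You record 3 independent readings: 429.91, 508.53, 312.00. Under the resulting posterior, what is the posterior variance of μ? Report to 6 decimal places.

20100.510789

For Normal data with known variance σ², a Normal(μ₀, σ₀²) prior on μ is conjugate. Posterior precision = 1/σ₀² + n/σ²; posterior mean is the precision-weighted average of μ₀ and x̄.
σ₀² = 429.44² = 184418.7136, σ² = 260.15² = 67678.0225; σ² + n·σ₀² = 67678.0225 + 3·184418.7136 = 620934.1633.
Posterior precision = 1/σ₀² + n/σ² = 1/184418.7136 + 3/67678.0225 = (σ² + n·σ₀²)/(σ₀²σ²) = 620934.1633/(184418.7136·67678.0225); posterior variance σₙ² = σ₀²σ²/(σ² + n·σ₀²) = 184418.7136·67678.0225/620934.1633 = 20100.510789.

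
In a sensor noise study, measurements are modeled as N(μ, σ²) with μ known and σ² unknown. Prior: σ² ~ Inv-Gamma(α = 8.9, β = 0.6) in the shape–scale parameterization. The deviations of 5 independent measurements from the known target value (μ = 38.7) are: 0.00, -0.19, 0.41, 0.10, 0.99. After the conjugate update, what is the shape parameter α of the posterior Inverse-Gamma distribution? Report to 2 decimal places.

11.40

With known mean μ and an Inverse-Gamma(α, β) prior on σ², the Normal likelihood is conjugate: posterior is Inv-Gamma(α + n/2, β + Σ(xᵢ−μ)²/2).
Σ(xᵢ−μ)² = (0.00)² + (-0.19)² + (0.41)² + (0.10)² + (0.99)² = 1.1943.
Posterior: Inv-Gamma(8.9 + 5/2, 0.6 + 1.1943/2) = Inv-Gamma(11.40, 1.19715).
Posterior α = 11.40.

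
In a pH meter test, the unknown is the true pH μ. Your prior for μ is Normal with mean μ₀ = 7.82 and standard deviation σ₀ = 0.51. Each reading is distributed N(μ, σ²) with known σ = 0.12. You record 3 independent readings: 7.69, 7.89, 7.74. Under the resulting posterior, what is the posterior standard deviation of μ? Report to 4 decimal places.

0.0687

For Normal data with known variance σ², a Normal(μ₀, σ₀²) prior on μ is conjugate. Posterior precision = 1/σ₀² + n/σ²; posterior mean is the precision-weighted average of μ₀ and x̄.
σ₀² = 0.51² = 0.2601, σ² = 0.12² = 0.0144; σ² + n·σ₀² = 0.0144 + 3·0.2601 = 0.7947.
Posterior precision = 1/σ₀² + n/σ² = 1/0.2601 + 3/0.0144 = (σ² + n·σ₀²)/(σ₀²σ²) = 0.7947/(0.2601·0.0144); posterior variance σₙ² = σ₀²σ²/(σ² + n·σ₀²) = 0.2601·0.0144/0.7947 = 0.004713.
Posterior SD = √σₙ² = √(0.2601·0.0144/0.7947) = 0.0687.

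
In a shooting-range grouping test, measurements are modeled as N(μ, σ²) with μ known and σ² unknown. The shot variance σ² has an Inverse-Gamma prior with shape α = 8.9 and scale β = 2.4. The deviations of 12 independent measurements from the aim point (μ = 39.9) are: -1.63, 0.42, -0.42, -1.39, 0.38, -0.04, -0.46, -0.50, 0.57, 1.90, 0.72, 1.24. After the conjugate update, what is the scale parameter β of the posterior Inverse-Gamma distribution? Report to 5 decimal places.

8.17015

With known mean μ and an Inverse-Gamma(α, β) prior on σ², the Normal likelihood is conjugate: posterior is Inv-Gamma(α + n/2, β + Σ(xᵢ−μ)²/2).
Σ(xᵢ−μ)² = (-1.63)² + (0.42)² + (-0.42)² + (-1.39)² + (0.38)² + (-0.04)² + (-0.46)² + (-0.50)² + (0.57)² + (1.90)² + (0.72)² + (1.24)² = 11.5403.
Posterior: Inv-Gamma(8.9 + 12/2, 2.4 + 11.5403/2) = Inv-Gamma(14.90, 8.17015).
Posterior β = 8.17015.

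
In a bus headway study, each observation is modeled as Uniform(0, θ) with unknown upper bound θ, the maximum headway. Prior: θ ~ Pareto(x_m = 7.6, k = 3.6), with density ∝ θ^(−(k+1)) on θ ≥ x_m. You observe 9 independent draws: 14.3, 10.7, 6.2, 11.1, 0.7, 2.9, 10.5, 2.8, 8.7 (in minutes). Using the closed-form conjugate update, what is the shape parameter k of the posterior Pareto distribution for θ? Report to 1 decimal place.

12.6

A Pareto(scale x_m, shape k) prior on the upper bound θ of Uniform(0, θ) is conjugate: posterior is Pareto(max(x_m, max xᵢ), k + n).
Sample maximum = 14.3; prior scale x_m = 7.6 → posterior scale = max = 14.3.
Posterior shape = 3.6 + 9 = 12.6.
Posterior shape k = 12.6.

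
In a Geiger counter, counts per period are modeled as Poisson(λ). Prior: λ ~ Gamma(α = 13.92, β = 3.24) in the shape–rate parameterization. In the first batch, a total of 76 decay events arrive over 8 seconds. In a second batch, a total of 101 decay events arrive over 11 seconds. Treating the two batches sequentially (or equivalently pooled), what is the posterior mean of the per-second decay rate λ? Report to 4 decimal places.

With a Gamma(shape α, rate β) prior, the Poisson likelihood is conjugate: the posterior is Gamma(α + ΣXᵢ, β + n).
After batch 1: Gamma(α+S, β+n) = Gamma(13.92+76, 3.24+8) = Gamma(89.92, 11.24).
After batch 2: Gamma(α+S, β+n) = Gamma(89.92+101, 11.24+11) = Gamma(190.92, 22.24).
Posterior mean = α/β = 190.92/22.24 = 8.5845.

8.5845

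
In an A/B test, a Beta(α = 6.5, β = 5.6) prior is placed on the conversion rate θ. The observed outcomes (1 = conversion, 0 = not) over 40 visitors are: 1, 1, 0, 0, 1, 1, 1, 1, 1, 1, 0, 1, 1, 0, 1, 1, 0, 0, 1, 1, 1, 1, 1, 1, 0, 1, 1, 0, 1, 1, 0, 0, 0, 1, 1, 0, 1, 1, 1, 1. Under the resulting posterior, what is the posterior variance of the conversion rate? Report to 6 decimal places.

The Beta prior is conjugate to a Binomial/Bernoulli likelihood; the update adds successes to α and failures to β.
Posterior: Beta(α+k, β+n−k) = Beta(6.5+28, 5.6+12) = Beta(34.5, 17.6).
Var = αβ/((α+β)²(α+β+1)) = 34.5·17.6/(52.1²·53.1) = 0.004213.

0.004213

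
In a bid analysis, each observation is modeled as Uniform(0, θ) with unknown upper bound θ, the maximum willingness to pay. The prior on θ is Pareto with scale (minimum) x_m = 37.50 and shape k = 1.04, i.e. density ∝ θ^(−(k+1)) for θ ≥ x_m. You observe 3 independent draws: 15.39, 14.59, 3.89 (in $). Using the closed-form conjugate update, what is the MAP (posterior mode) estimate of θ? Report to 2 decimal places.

37.50

A Pareto(scale x_m, shape k) prior on the upper bound θ of Uniform(0, θ) is conjugate: posterior is Pareto(max(x_m, max xᵢ), k + n).
Sample maximum = 15.39; prior scale x_m = 37.50 → posterior scale = max = 37.50.
Posterior shape = 1.04 + 3 = 4.04.
The Pareto density is decreasing on [x_m, ∞), so the mode is x_m = 37.50.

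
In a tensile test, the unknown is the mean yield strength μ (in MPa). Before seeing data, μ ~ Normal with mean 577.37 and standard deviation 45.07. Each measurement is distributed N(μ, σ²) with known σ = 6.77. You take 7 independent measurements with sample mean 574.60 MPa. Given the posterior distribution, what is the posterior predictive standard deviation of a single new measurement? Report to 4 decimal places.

7.2360

For Normal data with known variance σ², a Normal(μ₀, σ₀²) prior on μ is conjugate. Posterior precision = 1/σ₀² + n/σ²; posterior mean is the precision-weighted average of μ₀ and x̄.
σ₀² = 45.07² = 2031.3049, σ² = 6.77² = 45.8329; σ² + n·σ₀² = 45.8329 + 7·2031.3049 = 14264.9672.
Posterior precision = 1/σ₀² + n/σ² = 1/2031.3049 + 7/45.8329 = (σ² + n·σ₀²)/(σ₀²σ²) = 14264.9672/(2031.3049·45.8329); posterior variance σₙ² = σ₀²σ²/(σ² + n·σ₀²) = 2031.3049·45.8329/14264.9672 = 6.526520.
Predictive variance for one new observation = σₙ² + σ² = 2031.3049·45.8329/14264.9672 + 45.8329 = σ²·(σ₀² + 14264.9672)/14264.9672 = 45.8329·16296.2721/14264.9672 = 52.359420; SD = √(45.8329·16296.2721/14264.9672) = 7.2360.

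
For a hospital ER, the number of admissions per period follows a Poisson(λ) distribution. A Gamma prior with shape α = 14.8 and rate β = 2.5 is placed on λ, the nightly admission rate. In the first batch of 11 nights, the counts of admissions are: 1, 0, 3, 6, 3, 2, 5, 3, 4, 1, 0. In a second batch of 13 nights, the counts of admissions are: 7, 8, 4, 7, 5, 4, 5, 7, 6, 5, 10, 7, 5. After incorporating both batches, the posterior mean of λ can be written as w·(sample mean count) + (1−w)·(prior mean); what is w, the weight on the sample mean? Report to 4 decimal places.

0.9057

With a Gamma(shape α, rate β) prior, the Poisson likelihood is conjugate: the posterior is Gamma(α + ΣXᵢ, β + n).
Total number of nights: n = 11 + 13 = 24.
Posterior mean = (α₀+S)/(β₀+n) = [n/(β₀+n)]·(S/n) + [β₀/(β₀+n)]·(α₀/β₀), so only n and β₀ enter the weight.
Weight on data w = n/(β₀+n) = 24/(2.5+24) = 24/26.5 = 0.9057.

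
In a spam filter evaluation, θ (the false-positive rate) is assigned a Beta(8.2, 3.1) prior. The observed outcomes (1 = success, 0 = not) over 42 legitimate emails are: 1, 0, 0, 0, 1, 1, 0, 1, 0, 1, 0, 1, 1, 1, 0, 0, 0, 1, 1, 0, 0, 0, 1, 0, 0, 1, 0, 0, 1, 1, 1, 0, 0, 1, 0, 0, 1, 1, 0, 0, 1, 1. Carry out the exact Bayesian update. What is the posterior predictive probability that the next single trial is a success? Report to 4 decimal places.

The Beta prior is conjugate to a Binomial/Bernoulli likelihood; the update adds successes to α and failures to β.
Posterior: Beta(α+k, β+n−k) = Beta(8.2+20, 3.1+22) = Beta(28.2, 25.1).
For a single future Bernoulli trial, P(success | data) = α/(α+β) = 0.5291.

0.5291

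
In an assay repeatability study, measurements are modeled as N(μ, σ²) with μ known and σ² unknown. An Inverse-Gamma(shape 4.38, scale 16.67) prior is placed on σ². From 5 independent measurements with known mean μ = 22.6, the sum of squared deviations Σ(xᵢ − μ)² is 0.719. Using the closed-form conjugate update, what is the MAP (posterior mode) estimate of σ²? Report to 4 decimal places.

With known mean μ and an Inverse-Gamma(α, β) prior on σ², the Normal likelihood is conjugate: posterior is Inv-Gamma(α + n/2, β + Σ(xᵢ−μ)²/2).
Posterior: Inv-Gamma(4.38 + 5/2, 16.67 + 0.719/2) = Inv-Gamma(6.88, 17.0295).
Mode = β/(α+1) = 17.0295/7.88 = 2.1611.

2.1611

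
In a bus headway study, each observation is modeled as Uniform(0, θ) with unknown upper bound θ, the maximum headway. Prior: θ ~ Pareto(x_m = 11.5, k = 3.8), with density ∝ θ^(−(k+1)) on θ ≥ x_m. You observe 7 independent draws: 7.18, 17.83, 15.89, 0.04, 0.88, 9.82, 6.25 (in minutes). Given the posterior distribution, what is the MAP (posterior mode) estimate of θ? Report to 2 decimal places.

17.83

A Pareto(scale x_m, shape k) prior on the upper bound θ of Uniform(0, θ) is conjugate: posterior is Pareto(max(x_m, max xᵢ), k + n).
Sample maximum = 17.83; prior scale x_m = 11.5 → posterior scale = max = 17.83.
Posterior shape = 3.8 + 7 = 10.8.
The Pareto density is decreasing on [x_m, ∞), so the mode is x_m = 17.83.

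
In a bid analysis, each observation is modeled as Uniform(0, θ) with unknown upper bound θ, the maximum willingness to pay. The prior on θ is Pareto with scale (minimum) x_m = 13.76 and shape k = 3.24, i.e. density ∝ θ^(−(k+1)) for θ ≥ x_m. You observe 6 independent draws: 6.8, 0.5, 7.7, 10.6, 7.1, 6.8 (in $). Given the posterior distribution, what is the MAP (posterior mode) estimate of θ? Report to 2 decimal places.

13.76

A Pareto(scale x_m, shape k) prior on the upper bound θ of Uniform(0, θ) is conjugate: posterior is Pareto(max(x_m, max xᵢ), k + n).
Sample maximum = 10.6; prior scale x_m = 13.76 → posterior scale = max = 13.76.
Posterior shape = 3.24 + 6 = 9.24.
The Pareto density is decreasing on [x_m, ∞), so the mode is x_m = 13.76.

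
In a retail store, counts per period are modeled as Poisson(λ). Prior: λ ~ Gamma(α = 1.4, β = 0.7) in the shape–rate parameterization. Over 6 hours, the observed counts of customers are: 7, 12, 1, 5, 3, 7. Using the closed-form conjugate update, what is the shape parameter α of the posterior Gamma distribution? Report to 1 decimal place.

With a Gamma(shape α, rate β) prior, the Poisson likelihood is conjugate: the posterior is Gamma(α + ΣXᵢ, β + n).
Sum of counts S = 35 over n = 6 hours.
Posterior: Gamma(α+S, β+n) = Gamma(1.4+35, 0.7+6) = Gamma(36.4, 6.7).
Posterior α = 36.4.

36.4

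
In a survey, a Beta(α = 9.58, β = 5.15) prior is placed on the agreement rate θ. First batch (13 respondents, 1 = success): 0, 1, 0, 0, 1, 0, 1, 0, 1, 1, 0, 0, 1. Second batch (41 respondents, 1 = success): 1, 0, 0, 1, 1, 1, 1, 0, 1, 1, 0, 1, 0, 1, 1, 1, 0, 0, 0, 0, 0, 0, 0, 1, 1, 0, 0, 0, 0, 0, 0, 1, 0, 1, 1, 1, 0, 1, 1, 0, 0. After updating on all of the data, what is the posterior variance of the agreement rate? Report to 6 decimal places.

0.003585

The Beta prior is conjugate to a Binomial/Bernoulli likelihood; the update adds successes to α and failures to β.
After batch 1: Beta(9.58+6, 5.15+7) = Beta(15.58, 12.15).
After batch 2: Beta(15.58+19, 12.15+22) = Beta(34.58, 34.15).
Var = αβ/((α+β)²(α+β+1)) = 34.58·34.15/(68.73²·69.73) = 0.003585.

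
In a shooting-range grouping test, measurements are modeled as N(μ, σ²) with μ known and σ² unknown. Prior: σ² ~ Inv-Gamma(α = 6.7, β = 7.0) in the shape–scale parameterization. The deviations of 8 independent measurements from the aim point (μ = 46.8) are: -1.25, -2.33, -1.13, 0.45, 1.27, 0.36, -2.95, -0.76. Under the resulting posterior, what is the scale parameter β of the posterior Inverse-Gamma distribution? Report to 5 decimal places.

With known mean μ and an Inverse-Gamma(α, β) prior on σ², the Normal likelihood is conjugate: posterior is Inv-Gamma(α + n/2, β + Σ(xᵢ−μ)²/2).
Σ(xᵢ−μ)² = (-1.25)² + (-2.33)² + (-1.13)² + (0.45)² + (1.27)² + (0.36)² + (-2.95)² + (-0.76)² = 19.4934.
Posterior: Inv-Gamma(6.7 + 8/2, 7.0 + 19.4934/2) = Inv-Gamma(10.70, 16.74670).
Posterior β = 16.74670.

16.74670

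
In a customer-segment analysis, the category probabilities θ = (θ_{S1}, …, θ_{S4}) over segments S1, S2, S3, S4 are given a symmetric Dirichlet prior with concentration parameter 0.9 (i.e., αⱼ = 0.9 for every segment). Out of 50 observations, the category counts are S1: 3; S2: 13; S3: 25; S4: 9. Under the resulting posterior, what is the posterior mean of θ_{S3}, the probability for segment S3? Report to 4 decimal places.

0.4832

The Dirichlet prior is conjugate to the Multinomial likelihood: each posterior αⱼ = prior αⱼ + observed count nⱼ.
Posterior concentration: (3.9, 13.9, 25.9, 9.9), total = 53.6.
E[θ_{S3}|data] = α_{S3}/Σα = 25.9/53.6 = 0.4832.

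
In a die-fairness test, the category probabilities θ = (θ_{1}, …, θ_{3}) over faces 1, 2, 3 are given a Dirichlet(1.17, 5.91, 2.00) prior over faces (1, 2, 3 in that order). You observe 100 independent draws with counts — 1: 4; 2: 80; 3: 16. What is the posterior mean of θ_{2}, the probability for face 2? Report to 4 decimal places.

0.7876

The Dirichlet prior is conjugate to the Multinomial likelihood: each posterior αⱼ = prior αⱼ + observed count nⱼ.
Posterior concentration: (5.17, 85.91, 18.00), total = 109.08.
E[θ_{2}|data] = α_{2}/Σα = 85.91/109.08 = 0.7876.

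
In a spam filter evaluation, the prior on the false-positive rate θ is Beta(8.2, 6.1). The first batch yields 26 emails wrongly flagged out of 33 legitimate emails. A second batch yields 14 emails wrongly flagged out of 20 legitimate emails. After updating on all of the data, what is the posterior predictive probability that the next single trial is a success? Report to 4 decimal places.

0.7162

The Beta prior is conjugate to a Binomial/Bernoulli likelihood; the update adds successes to α and failures to β.
After batch 1: Beta(8.2+26, 6.1+7) = Beta(34.2, 13.1).
After batch 2: Beta(34.2+14, 13.1+6) = Beta(48.2, 19.1).
For a single future Bernoulli trial, P(success | data) = α/(α+β) = 0.7162.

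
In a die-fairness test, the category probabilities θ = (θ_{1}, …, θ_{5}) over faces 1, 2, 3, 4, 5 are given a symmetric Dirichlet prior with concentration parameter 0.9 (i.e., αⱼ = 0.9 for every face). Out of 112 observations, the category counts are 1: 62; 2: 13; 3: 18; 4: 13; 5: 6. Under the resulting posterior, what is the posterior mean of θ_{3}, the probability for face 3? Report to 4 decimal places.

0.1622

The Dirichlet prior is conjugate to the Multinomial likelihood: each posterior αⱼ = prior αⱼ + observed count nⱼ.
Posterior concentration: (62.9, 13.9, 18.9, 13.9, 6.9), total = 116.5.
E[θ_{3}|data] = α_{3}/Σα = 18.9/116.5 = 0.1622.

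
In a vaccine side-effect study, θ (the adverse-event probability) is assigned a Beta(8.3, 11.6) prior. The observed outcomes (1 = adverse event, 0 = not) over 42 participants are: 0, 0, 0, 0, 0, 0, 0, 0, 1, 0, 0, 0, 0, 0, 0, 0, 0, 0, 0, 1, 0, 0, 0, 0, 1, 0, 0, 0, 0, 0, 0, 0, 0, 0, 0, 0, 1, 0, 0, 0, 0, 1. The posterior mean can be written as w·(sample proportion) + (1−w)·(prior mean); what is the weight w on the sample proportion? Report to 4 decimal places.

0.6785

The Beta prior is conjugate to a Binomial/Bernoulli likelihood; the update adds successes to α and failures to β.
Posterior mean = (α₀+k)/(α₀+β₀+n) = [n/(α₀+β₀+n)]·(k/n) + [(α₀+β₀)/(α₀+β₀+n)]·α₀/(α₀+β₀), so only n and the prior enter the weight.
The weight on the data is w = n/(α₀+β₀+n) = 42/(8.3+11.6+42) = 42/61.9 = 0.6785.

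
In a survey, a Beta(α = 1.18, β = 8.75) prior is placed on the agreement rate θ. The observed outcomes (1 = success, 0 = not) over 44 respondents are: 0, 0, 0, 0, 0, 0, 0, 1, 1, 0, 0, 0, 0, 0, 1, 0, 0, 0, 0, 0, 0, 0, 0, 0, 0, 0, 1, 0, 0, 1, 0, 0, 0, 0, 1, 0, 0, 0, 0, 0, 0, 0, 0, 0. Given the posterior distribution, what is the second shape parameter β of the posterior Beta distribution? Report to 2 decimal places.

The Beta prior is conjugate to a Binomial/Bernoulli likelihood; the update adds successes to α and failures to β.
Posterior: Beta(α+k, β+n−k) = Beta(1.18+6, 8.75+38) = Beta(7.18, 46.75).
Posterior β = 46.75.

46.75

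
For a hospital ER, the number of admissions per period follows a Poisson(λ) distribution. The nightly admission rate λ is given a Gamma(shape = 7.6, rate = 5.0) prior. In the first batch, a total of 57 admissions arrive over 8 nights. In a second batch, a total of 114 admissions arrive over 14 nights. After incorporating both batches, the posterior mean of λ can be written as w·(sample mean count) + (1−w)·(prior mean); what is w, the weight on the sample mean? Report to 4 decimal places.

0.8148

With a Gamma(shape α, rate β) prior, the Poisson likelihood is conjugate: the posterior is Gamma(α + ΣXᵢ, β + n).
Total number of nights: n = 8 + 14 = 22.
Posterior mean = (α₀+S)/(β₀+n) = [n/(β₀+n)]·(S/n) + [β₀/(β₀+n)]·(α₀/β₀), so only n and β₀ enter the weight.
Weight on data w = n/(β₀+n) = 22/(5.0+22) = 22/27.0 = 0.8148.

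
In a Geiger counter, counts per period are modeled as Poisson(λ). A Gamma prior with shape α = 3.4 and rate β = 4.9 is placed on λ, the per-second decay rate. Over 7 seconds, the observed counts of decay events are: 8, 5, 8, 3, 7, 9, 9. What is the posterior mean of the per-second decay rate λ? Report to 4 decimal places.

4.4034

With a Gamma(shape α, rate β) prior, the Poisson likelihood is conjugate: the posterior is Gamma(α + ΣXᵢ, β + n).
Sum of counts S = 49 over n = 7 seconds.
Posterior: Gamma(α+S, β+n) = Gamma(3.4+49, 4.9+7) = Gamma(52.4, 11.9).
Posterior mean = α/β = 52.4/11.9 = 4.4034.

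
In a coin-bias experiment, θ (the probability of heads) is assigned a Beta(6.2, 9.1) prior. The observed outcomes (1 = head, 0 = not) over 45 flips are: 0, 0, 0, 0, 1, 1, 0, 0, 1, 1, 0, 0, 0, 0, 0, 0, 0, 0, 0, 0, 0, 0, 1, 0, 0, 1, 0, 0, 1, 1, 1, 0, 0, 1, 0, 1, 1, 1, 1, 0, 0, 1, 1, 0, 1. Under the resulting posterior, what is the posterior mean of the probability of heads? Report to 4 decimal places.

The Beta prior is conjugate to a Binomial/Bernoulli likelihood; the update adds successes to α and failures to β.
Posterior: Beta(α+k, β+n−k) = Beta(6.2+17, 9.1+28) = Beta(23.2, 37.1).
Posterior mean = α/(α+β) = 23.2/60.3 = 0.3847.

0.3847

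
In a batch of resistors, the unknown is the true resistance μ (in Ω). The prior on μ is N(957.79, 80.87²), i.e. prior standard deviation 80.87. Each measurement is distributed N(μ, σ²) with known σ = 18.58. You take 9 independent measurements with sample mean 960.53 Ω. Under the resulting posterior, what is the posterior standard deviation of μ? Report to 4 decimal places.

For Normal data with known variance σ², a Normal(μ₀, σ₀²) prior on μ is conjugate. Posterior precision = 1/σ₀² + n/σ²; posterior mean is the precision-weighted average of μ₀ and x̄.
σ₀² = 80.87² = 6539.9569, σ² = 18.58² = 345.2164; σ² + n·σ₀² = 345.2164 + 9·6539.9569 = 59204.8285.
Posterior precision = 1/σ₀² + n/σ² = 1/6539.9569 + 9/345.2164 = (σ² + n·σ₀²)/(σ₀²σ²) = 59204.8285/(6539.9569·345.2164); posterior variance σₙ² = σ₀²σ²/(σ² + n·σ₀²) = 6539.9569·345.2164/59204.8285 = 38.133720.
Posterior SD = √σₙ² = √(6539.9569·345.2164/59204.8285) = 6.1753.

6.1753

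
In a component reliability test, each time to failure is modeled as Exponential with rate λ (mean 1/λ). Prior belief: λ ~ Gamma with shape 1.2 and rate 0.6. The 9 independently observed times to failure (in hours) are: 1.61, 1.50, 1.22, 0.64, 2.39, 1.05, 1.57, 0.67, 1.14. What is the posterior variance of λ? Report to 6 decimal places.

0.066444

With a Gamma(shape α, rate β) prior on the exponential rate λ, the posterior after n observations with total T = Σxᵢ is Gamma(α+n, β+T).
Sum of observations T = 11.79 hours; n = 9.
Posterior: Gamma(1.2+9, 0.6+11.79) = Gamma(10.2, 12.39).
Var = α/β² = 0.066444.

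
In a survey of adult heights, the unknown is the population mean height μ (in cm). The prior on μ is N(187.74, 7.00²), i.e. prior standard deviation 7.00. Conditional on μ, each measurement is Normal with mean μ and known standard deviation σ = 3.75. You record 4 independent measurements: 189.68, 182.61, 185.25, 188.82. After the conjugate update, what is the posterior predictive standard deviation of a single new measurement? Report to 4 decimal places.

For Normal data with known variance σ², a Normal(μ₀, σ₀²) prior on μ is conjugate. Posterior precision = 1/σ₀² + n/σ²; posterior mean is the precision-weighted average of μ₀ and x̄.
σ₀² = 7.00² = 49, σ² = 3.75² = 14.0625; σ² + n·σ₀² = 14.0625 + 4·49 = 210.0625.
Posterior precision = 1/σ₀² + n/σ² = 1/49 + 4/14.0625 = (σ² + n·σ₀²)/(σ₀²σ²) = 210.0625/(49·14.0625); posterior variance σₙ² = σ₀²σ²/(σ² + n·σ₀²) = 49·14.0625/210.0625 = 3.280274.
Predictive variance for one new observation = σₙ² + σ² = 49·14.0625/210.0625 + 14.0625 = σ²·(σ₀² + 210.0625)/210.0625 = 14.0625·259.0625/210.0625 = 17.342774; SD = √(14.0625·259.0625/210.0625) = 4.1645.

4.1645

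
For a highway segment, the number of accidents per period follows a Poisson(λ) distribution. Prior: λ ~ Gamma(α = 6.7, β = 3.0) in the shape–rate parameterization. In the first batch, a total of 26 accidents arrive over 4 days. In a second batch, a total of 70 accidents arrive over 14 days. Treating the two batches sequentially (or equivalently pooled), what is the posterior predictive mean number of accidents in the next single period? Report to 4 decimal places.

With a Gamma(shape α, rate β) prior, the Poisson likelihood is conjugate: the posterior is Gamma(α + ΣXᵢ, β + n).
After batch 1: Gamma(α+S, β+n) = Gamma(6.7+26, 3.0+4) = Gamma(32.7, 7.0).
After batch 2: Gamma(α+S, β+n) = Gamma(32.7+70, 7.0+14) = Gamma(102.7, 21.0).
The predictive distribution for one future period is NegBinom with mean α/β = 4.8905.

4.8905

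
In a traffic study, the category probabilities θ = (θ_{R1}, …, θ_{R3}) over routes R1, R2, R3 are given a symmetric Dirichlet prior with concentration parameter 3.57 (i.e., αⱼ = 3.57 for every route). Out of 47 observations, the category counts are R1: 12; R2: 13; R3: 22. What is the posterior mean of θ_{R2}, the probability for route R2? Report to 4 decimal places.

0.2871

The Dirichlet prior is conjugate to the Multinomial likelihood: each posterior αⱼ = prior αⱼ + observed count nⱼ.
Posterior concentration: (15.57, 16.57, 25.57), total = 57.71.
E[θ_{R2}|data] = α_{R2}/Σα = 16.57/57.71 = 0.2871.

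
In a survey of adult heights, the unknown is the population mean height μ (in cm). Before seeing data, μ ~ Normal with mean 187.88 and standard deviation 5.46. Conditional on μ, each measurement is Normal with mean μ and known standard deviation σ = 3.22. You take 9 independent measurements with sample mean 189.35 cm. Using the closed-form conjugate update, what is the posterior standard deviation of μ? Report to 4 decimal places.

For Normal data with known variance σ², a Normal(μ₀, σ₀²) prior on μ is conjugate. Posterior precision = 1/σ₀² + n/σ²; posterior mean is the precision-weighted average of μ₀ and x̄.
σ₀² = 5.46² = 29.8116, σ² = 3.22² = 10.3684; σ² + n·σ₀² = 10.3684 + 9·29.8116 = 278.6728.
Posterior precision = 1/σ₀² + n/σ² = 1/29.8116 + 9/10.3684 = (σ² + n·σ₀²)/(σ₀²σ²) = 278.6728/(29.8116·10.3684); posterior variance σₙ² = σ₀²σ²/(σ² + n·σ₀²) = 29.8116·10.3684/278.6728 = 1.109181.
Posterior SD = √σₙ² = √(29.8116·10.3684/278.6728) = 1.0532.

1.0532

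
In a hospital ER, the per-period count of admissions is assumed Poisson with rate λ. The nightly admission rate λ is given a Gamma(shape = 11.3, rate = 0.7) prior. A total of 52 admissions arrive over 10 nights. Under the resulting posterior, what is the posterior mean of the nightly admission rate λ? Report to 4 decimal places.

With a Gamma(shape α, rate β) prior, the Poisson likelihood is conjugate: the posterior is Gamma(α + ΣXᵢ, β + n).
Posterior: Gamma(α+S, β+n) = Gamma(11.3+52, 0.7+10) = Gamma(63.3, 10.7).
Posterior mean = α/β = 63.3/10.7 = 5.9159.

5.9159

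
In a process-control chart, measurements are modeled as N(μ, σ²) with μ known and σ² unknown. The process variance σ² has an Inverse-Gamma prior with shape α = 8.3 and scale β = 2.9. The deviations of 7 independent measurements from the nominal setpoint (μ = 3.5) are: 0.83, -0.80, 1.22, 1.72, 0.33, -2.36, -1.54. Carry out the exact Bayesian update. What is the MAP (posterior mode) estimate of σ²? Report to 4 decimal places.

With known mean μ and an Inverse-Gamma(α, β) prior on σ², the Normal likelihood is conjugate: posterior is Inv-Gamma(α + n/2, β + Σ(xᵢ−μ)²/2).
Σ(xᵢ−μ)² = (0.83)² + (-0.80)² + (1.22)² + (1.72)² + (0.33)² + (-2.36)² + (-1.54)² = 13.8258.
Posterior: Inv-Gamma(8.3 + 7/2, 2.9 + 13.8258/2) = Inv-Gamma(11.80, 9.81290).
Mode = β/(α+1) = 9.81290/12.80 = 0.7666.

0.7666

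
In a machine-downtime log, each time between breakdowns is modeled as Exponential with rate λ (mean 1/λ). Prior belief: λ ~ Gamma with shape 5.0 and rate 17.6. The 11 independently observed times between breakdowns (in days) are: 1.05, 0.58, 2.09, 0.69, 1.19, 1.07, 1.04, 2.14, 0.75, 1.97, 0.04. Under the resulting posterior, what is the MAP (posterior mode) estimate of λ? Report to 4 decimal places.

With a Gamma(shape α, rate β) prior on the exponential rate λ, the posterior after n observations with total T = Σxᵢ is Gamma(α+n, β+T).
Sum of observations T = 12.61 days; n = 11.
Posterior: Gamma(5.0+11, 17.6+12.61) = Gamma(16.0, 30.21).
Mode = (α−1)/β = 0.4965.

0.4965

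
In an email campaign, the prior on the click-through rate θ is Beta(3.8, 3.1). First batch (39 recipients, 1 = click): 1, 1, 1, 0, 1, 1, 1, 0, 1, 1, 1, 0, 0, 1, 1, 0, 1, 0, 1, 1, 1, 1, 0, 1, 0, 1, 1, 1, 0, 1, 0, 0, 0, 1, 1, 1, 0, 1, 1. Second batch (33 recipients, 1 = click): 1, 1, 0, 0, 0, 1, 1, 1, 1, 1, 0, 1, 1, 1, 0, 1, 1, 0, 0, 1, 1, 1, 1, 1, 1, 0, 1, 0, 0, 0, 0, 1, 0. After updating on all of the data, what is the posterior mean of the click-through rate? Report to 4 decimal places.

The Beta prior is conjugate to a Binomial/Bernoulli likelihood; the update adds successes to α and failures to β.
After batch 1: Beta(3.8+26, 3.1+13) = Beta(29.8, 16.1).
After batch 2: Beta(29.8+20, 16.1+13) = Beta(49.8, 29.1).
Posterior mean = α/(α+β) = 49.8/78.9 = 0.6312.

0.6312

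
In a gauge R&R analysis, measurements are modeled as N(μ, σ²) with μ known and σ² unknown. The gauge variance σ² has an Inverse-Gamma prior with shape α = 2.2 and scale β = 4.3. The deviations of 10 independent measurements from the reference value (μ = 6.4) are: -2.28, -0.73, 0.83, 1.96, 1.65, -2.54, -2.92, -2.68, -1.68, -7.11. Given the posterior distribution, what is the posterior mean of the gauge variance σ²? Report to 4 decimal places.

7.8322

With known mean μ and an Inverse-Gamma(α, β) prior on σ², the Normal likelihood is conjugate: posterior is Inv-Gamma(α + n/2, β + Σ(xᵢ−μ)²/2).
Σ(xᵢ−μ)² = (-2.28)² + (-0.73)² + (0.83)² + (1.96)² + (1.65)² + (-2.54)² + (-2.92)² + (-2.68)² + (-1.68)² + (-7.11)² = 88.5192.
Posterior: Inv-Gamma(2.2 + 10/2, 4.3 + 88.5192/2) = Inv-Gamma(7.20, 48.55960).
E[σ²|data] = β/(α−1) = 48.55960/6.20 = 7.8322.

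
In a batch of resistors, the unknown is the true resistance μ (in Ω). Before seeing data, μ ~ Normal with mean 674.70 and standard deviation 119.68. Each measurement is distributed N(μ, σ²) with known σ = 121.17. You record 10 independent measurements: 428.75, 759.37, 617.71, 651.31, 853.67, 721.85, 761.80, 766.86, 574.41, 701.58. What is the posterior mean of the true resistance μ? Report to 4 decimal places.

682.8913

For Normal data with known variance σ², a Normal(μ₀, σ₀²) prior on μ is conjugate. Posterior precision = 1/σ₀² + n/σ²; posterior mean is the precision-weighted average of μ₀ and x̄.
Σxᵢ = 428.75 + 759.37 + 617.71 + 651.31 + 853.67 + 721.85 + 761.80 + 766.86 + 574.41 + 701.58 = 6837.31, so n·x̄ = 6837.31.
σ₀² = 119.68² = 14323.3024, σ² = 121.17² = 14682.1689; σ² + n·σ₀² = 14682.1689 + 10·14323.3024 = 157915.1929.
Posterior mean = (μ₀/σ₀² + n·x̄/σ²)/(1/σ₀² + n/σ²) = (σ²·μ₀ + σ₀²·n·x̄)/(σ² + n·σ₀²) = (14682.1689·674.70 + 14323.3024·6837.31)/157915.1929 = 107838918.089374/157915.1929 = 682.8913.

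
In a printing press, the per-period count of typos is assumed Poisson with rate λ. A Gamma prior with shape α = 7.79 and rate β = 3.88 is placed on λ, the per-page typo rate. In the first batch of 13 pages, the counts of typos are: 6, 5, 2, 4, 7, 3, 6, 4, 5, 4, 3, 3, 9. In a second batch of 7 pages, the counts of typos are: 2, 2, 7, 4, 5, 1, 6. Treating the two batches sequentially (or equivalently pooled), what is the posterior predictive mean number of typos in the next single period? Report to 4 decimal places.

With a Gamma(shape α, rate β) prior, the Poisson likelihood is conjugate: the posterior is Gamma(α + ΣXᵢ, β + n).
Batch 1: sum of counts S = 61 over n = 13 pages.
After batch 1: Gamma(α+S, β+n) = Gamma(7.79+61, 3.88+13) = Gamma(68.79, 16.88).
Batch 2: sum of counts S = 27 over n = 7 pages.
After batch 2: Gamma(α+S, β+n) = Gamma(68.79+27, 16.88+7) = Gamma(95.79, 23.88).
The predictive distribution for one future period is NegBinom with mean α/β = 4.0113.

4.0113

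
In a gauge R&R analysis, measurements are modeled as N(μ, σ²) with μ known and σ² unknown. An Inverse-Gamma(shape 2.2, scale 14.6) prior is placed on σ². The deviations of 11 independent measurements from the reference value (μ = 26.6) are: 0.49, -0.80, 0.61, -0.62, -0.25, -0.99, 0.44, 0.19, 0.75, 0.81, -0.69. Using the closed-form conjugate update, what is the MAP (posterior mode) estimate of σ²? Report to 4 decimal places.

With known mean μ and an Inverse-Gamma(α, β) prior on σ², the Normal likelihood is conjugate: posterior is Inv-Gamma(α + n/2, β + Σ(xᵢ−μ)²/2).
Σ(xᵢ−μ)² = (0.49)² + (-0.80)² + (0.61)² + (-0.62)² + (-0.25)² + (-0.99)² + (0.44)² + (0.19)² + (0.75)² + (0.81)² + (-0.69)² = 4.6036.
Posterior: Inv-Gamma(2.2 + 11/2, 14.6 + 4.6036/2) = Inv-Gamma(7.70, 16.90180).
Mode = β/(α+1) = 16.90180/8.70 = 1.9427.

1.9427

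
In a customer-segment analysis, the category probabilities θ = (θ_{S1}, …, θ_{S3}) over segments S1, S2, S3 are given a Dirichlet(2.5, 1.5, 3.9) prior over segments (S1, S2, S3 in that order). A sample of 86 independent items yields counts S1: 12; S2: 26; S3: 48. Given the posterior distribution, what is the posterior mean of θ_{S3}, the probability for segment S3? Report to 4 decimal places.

The Dirichlet prior is conjugate to the Multinomial likelihood: each posterior αⱼ = prior αⱼ + observed count nⱼ.
Posterior concentration: (14.5, 27.5, 51.9), total = 93.9.
E[θ_{S3}|data] = α_{S3}/Σα = 51.9/93.9 = 0.5527.

0.5527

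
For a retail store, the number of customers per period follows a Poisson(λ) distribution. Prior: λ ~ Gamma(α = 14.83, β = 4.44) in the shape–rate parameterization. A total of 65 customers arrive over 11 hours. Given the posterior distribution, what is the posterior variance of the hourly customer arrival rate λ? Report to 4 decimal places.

0.3349

With a Gamma(shape α, rate β) prior, the Poisson likelihood is conjugate: the posterior is Gamma(α + ΣXᵢ, β + n).
Posterior: Gamma(α+S, β+n) = Gamma(14.83+65, 4.44+11) = Gamma(79.83, 15.44).
Var = α/β² = 79.83/15.44² = 0.3349.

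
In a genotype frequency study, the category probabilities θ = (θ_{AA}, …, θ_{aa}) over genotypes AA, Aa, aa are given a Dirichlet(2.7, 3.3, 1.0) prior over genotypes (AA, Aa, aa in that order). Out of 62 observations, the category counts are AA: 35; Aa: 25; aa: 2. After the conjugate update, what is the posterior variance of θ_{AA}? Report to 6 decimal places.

0.003541

The Dirichlet prior is conjugate to the Multinomial likelihood: each posterior αⱼ = prior αⱼ + observed count nⱼ.
Posterior concentration: (37.7, 28.3, 3.0), total = 69.0.
Var[θ_j] = α_j(Σα−α_j)/((Σα)²(Σα+1)) = 37.7·31.3/(69.0²·70.0) = 0.003541.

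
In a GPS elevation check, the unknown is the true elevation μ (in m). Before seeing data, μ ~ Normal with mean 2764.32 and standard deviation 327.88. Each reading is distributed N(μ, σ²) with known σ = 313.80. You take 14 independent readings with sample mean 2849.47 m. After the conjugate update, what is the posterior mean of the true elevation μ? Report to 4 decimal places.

For Normal data with known variance σ², a Normal(μ₀, σ₀²) prior on μ is conjugate. Posterior precision = 1/σ₀² + n/σ²; posterior mean is the precision-weighted average of μ₀ and x̄.
n·x̄ = 14·2849.47 = 39892.58.
σ₀² = 327.88² = 107505.2944, σ² = 313.80² = 98470.44; σ² + n·σ₀² = 98470.44 + 14·107505.2944 = 1603544.5616.
Posterior mean = (μ₀/σ₀² + n·x̄/σ²)/(1/σ₀² + n/σ²) = (σ²·μ₀ + σ₀²·n·x̄)/(σ² + n·σ₀²) = (98470.44·2764.32 + 107505.2944·39892.58)/1603544.5616 = 4560867363.976352/1603544.5616 = 2844.2411.

2844.2411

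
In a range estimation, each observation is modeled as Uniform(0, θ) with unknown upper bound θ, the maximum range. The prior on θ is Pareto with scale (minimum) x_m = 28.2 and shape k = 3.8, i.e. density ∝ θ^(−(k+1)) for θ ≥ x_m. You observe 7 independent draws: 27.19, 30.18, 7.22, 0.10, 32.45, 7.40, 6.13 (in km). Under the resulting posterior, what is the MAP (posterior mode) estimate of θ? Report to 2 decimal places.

A Pareto(scale x_m, shape k) prior on the upper bound θ of Uniform(0, θ) is conjugate: posterior is Pareto(max(x_m, max xᵢ), k + n).
Sample maximum = 32.45; prior scale x_m = 28.2 → posterior scale = max = 32.45.
Posterior shape = 3.8 + 7 = 10.8.
The Pareto density is decreasing on [x_m, ∞), so the mode is x_m = 32.45.

32.45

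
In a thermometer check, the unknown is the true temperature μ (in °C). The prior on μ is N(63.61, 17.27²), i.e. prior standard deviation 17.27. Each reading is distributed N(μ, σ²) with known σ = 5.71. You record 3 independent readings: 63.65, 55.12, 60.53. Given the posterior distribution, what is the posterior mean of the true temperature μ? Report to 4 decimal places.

59.9018

For Normal data with known variance σ², a Normal(μ₀, σ₀²) prior on μ is conjugate. Posterior precision = 1/σ₀² + n/σ²; posterior mean is the precision-weighted average of μ₀ and x̄.
Σxᵢ = 63.65 + 55.12 + 60.53 = 179.3, so n·x̄ = 179.3.
σ₀² = 17.27² = 298.2529, σ² = 5.71² = 32.6041; σ² + n·σ₀² = 32.6041 + 3·298.2529 = 927.3628.
Posterior mean = (μ₀/σ₀² + n·x̄/σ²)/(1/σ₀² + n/σ²) = (σ²·μ₀ + σ₀²·n·x̄)/(σ² + n·σ₀²) = (32.6041·63.61 + 298.2529·179.3)/927.3628 = 55550.691771/927.3628 = 59.9018.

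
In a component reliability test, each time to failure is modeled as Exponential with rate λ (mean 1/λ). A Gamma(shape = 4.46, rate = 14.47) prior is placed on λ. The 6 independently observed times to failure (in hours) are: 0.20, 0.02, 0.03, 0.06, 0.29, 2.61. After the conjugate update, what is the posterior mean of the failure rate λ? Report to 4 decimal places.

0.5916

With a Gamma(shape α, rate β) prior on the exponential rate λ, the posterior after n observations with total T = Σxᵢ is Gamma(α+n, β+T).
Sum of observations T = 3.21 hours; n = 6.
Posterior: Gamma(4.46+6, 14.47+3.21) = Gamma(10.46, 17.68).
Posterior mean of λ = α/β = 10.46/17.68 = 0.5916.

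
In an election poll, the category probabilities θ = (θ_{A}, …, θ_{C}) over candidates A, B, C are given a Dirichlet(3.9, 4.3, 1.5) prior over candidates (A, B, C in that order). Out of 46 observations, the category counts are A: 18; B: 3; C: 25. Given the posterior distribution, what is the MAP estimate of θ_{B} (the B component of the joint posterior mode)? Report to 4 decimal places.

0.1195

The Dirichlet prior is conjugate to the Multinomial likelihood: each posterior αⱼ = prior αⱼ + observed count nⱼ.
Posterior concentration: (21.9, 7.3, 26.5), total = 55.7.
Joint mode component: (α_{B}−1)/(Σα−K) = 6.3/52.7 = 0.1195.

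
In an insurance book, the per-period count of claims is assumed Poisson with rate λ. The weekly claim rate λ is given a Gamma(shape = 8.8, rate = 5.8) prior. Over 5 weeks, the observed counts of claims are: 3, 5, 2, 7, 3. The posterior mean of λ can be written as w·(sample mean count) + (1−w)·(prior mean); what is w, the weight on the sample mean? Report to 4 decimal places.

0.4630

With a Gamma(shape α, rate β) prior, the Poisson likelihood is conjugate: the posterior is Gamma(α + ΣXᵢ, β + n).
Posterior mean = (α₀+S)/(β₀+n) = [n/(β₀+n)]·(S/n) + [β₀/(β₀+n)]·(α₀/β₀), so only n and β₀ enter the weight.
Weight on data w = n/(β₀+n) = 5/(5.8+5) = 5/10.8 = 0.4630.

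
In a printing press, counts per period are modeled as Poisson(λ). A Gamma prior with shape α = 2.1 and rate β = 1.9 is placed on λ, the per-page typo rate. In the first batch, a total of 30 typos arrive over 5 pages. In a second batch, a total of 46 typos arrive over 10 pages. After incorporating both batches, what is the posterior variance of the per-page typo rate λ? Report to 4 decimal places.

0.2734

With a Gamma(shape α, rate β) prior, the Poisson likelihood is conjugate: the posterior is Gamma(α + ΣXᵢ, β + n).
After batch 1: Gamma(α+S, β+n) = Gamma(2.1+30, 1.9+5) = Gamma(32.1, 6.9).
After batch 2: Gamma(α+S, β+n) = Gamma(32.1+46, 6.9+10) = Gamma(78.1, 16.9).
Var = α/β² = 78.1/16.9² = 0.2734.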